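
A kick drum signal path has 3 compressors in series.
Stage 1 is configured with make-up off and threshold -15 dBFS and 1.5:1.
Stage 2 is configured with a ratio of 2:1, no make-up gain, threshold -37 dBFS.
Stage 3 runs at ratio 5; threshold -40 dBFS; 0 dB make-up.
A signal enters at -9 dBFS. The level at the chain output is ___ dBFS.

-36.8 dBFS

Stage 1: overshoot 6 dB → 6/1.5 = 4 dB → -11 dBFS.
Stage 2: overshoot 26 dB → 26/2 = 13 dB → -24 dBFS.
Stage 3: -24 dBFS is 16 dB over -40 dBFS; at 5:1 that becomes 3.2 dB over, giving -36.8 dBFS.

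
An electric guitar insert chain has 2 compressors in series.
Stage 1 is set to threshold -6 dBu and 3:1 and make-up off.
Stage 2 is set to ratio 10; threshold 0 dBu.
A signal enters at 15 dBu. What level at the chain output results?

Stage 1: 15 dBu is 21 dB over -6 dBu; at 3:1 that becomes 7 dB over, giving 1 dBu.
Stage 2: 1 dBu is 1 dB over 0 dBu; at 10:1 that becomes 0.1 dB over, giving 0.1 dBu.

0.1 dBu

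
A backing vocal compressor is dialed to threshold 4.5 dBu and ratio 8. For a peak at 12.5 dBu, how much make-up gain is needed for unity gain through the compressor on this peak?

7 dB

The peak compresses to 4.5 + 8/8 = 5.5 dBu.
To reach 12.5 dBu requires 12.5 − 5.5 = 7 dB of make-up.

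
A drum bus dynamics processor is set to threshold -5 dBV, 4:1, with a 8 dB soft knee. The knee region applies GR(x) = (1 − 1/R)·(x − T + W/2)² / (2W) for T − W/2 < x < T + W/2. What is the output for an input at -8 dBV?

x − T + W/2 = -8 − (-5) + 4 = 1.
GR = (1 − 1/4) × 1² / 16 = 0.75 × 1 / 16 = 0.046875 dB.
Output = -8 − 0.046875 = -8.046875 dBV.

-8.046875 dBV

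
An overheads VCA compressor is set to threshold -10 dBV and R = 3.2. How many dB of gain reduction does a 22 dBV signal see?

The signal is 32 dB above threshold.
At 3.2:1, output sits 32/3.2 = 10 dB above threshold.
So the signal is attenuated by 32 − 10 = 22 dB.

22 dB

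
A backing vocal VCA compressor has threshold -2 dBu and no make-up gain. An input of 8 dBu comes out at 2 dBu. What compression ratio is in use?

Input overshoot = 8 − (-2) = 10 dB; output overshoot = 2 − (-2) = 4 dB.
Ratio = 10 / 4 = 2.5.

2.5:1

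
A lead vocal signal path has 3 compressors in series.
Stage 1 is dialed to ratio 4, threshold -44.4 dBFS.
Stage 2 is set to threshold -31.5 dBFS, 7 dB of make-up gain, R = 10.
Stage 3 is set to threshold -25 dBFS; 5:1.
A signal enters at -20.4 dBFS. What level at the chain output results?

-31.4 dBFS

Stage 1: -20.4 dBFS is 24 dB over -44.4 dBFS; at 4:1 that becomes 6 dB over, giving -38.4 dBFS.
Stage 2: -38.4 dBFS is at or below the -31.5 dBFS threshold — no compression; make-up brings it to -31.4 dBFS.
Stage 3: below threshold (-31.4 ≤ -25); passes unchanged; output -31.4 dBFS.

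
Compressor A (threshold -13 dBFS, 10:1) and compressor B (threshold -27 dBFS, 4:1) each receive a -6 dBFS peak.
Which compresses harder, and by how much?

A: GR = 7 − 7/10 = 6.3 dB.
B: GR = 21 − 21/4 = 15.75 dB.
B applies 9.45 dB more gain reduction.

B, by 9.45 dB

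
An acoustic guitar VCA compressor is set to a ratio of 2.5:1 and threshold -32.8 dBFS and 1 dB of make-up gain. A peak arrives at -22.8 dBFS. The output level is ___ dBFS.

-27.8 dBFS

-22.8 dBFS sits 10 dB over threshold.
The 10 dB excess becomes 4 dB after 2.5:1 reduction.
Output = -32.8 + 4 = -28.8 dBFS; make-up adds 1 dB, giving -27.8 dBFS.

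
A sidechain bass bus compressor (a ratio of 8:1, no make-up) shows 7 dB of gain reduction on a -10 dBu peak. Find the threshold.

Input is 8 dB above T (since output overshoot × R = input overshoot: (-17 − T)·8 = -10 − T gives T = -18 dBu).
Check: -18 + (-10 − (-18))/8 = -18 + 1 = -17 dBu. ✓

-18 dBu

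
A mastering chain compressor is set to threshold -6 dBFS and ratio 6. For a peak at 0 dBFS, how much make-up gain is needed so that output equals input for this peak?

Overshoot 6 dB → 6/6 = 1 dB after compression, so the compressed level is -6 + 1 = -5 dBFS.
Make-up = target − compressed = 0 − (-5) = 5 dB.

5 dB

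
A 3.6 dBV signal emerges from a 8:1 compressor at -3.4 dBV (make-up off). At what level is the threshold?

-4.4 dBV

Gain reduction = 3.6 − (-3.4) = 7 dB; output overshoot = GR / (R − 1) = 7 / 7 = 1 dB.
Threshold = output − output overshoot = -3.4 − 1 = -4.4 dBV.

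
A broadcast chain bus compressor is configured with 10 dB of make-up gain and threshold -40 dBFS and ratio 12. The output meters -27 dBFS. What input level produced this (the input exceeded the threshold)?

-4 dBFS

Before make-up, the level was -27 − 10 = -37 dBFS.
The compressed level sits -37 − (-40) = 3 dB over threshold.
Before 12:1 compression the overshoot was 3 × 12 = 36 dB, so input = -40 + 36 = -4 dBFS.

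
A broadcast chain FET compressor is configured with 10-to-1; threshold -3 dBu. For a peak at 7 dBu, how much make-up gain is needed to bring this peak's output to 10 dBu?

Without make-up, output = threshold + overshoot/10 = -3 + 1 = -2 dBu.
Gap to target: 12 dB.

12 dB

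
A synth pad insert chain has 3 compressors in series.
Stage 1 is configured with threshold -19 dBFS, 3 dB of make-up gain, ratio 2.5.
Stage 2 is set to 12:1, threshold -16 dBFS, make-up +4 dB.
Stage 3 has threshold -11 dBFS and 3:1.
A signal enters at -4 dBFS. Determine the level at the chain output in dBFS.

Stage 1: overshoot 15 dB → 15/2.5 = 6 dB → -13 dBFS; +3 dB make-up → -10 dBFS.
Stage 2: overshoot 6 dB → 6/12 = 0.5 dB → -15.5 dBFS; +4 dB make-up → -11.5 dBFS.
Stage 3: -11.5 dBFS ≤ -11 dBFS, so stage 3 doesn't engage; output -11.5 dBFS.

-11.5 dBFS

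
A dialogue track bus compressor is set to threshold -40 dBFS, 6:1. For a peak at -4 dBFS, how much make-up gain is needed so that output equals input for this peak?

Overshoot 36 dB → 36/6 = 6 dB after compression, so the compressed level is -40 + 6 = -34 dBFS.
Make-up = target − compressed = -4 − (-34) = 30 dB.

30 dB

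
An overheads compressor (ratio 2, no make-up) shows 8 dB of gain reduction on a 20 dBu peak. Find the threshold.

Input is 16 dB above T (since output overshoot × R = input overshoot: (12 − T)·2 = 20 − T gives T = 4 dBu).
Check: 4 + (20 − 4)/2 = 4 + 8 = 12 dBu. ✓

4 dBu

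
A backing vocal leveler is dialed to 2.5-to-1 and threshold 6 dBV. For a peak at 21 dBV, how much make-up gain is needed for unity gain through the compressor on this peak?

9 dB

The peak compresses to 6 + 15/2.5 = 12 dBV.
To reach 21 dBV requires 21 − 12 = 9 dB of make-up.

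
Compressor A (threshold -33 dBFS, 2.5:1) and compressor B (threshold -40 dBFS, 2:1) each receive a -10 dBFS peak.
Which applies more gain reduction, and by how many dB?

A: 23 dB over, compressed to 9.2 dB over, so 13.8 dB of GR.
B: 30 dB over, compressed to 15 dB over, so 15 dB of GR.
Difference: 1.2 dB in favour of B.

B, by 1.2 dB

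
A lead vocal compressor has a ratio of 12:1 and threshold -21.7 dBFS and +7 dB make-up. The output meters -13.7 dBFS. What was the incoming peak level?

-9.7 dBFS

Before make-up, the level was -13.7 − 7 = -20.7 dBFS.
The compressed level sits -20.7 − (-21.7) = 1 dB over threshold.
Before 12:1 compression the overshoot was 1 × 12 = 12 dB, so input = -21.7 + 12 = -9.7 dBFS.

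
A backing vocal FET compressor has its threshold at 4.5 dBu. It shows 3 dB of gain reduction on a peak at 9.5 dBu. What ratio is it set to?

Input overshoot = 9.5 − 4.5 = 5 dB.
Output overshoot = 5 − 3 = 2 dB.
Ratio = input overshoot / output overshoot = 5 / 2 = 2.5.

2.5:1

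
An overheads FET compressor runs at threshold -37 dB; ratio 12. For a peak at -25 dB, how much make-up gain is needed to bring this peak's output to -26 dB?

10 dB

Overshoot 12 dB → 12/12 = 1 dB after compression, so the compressed level is -37 + 1 = -36 dB.
Make-up = target − compressed = -26 − (-36) = 10 dB.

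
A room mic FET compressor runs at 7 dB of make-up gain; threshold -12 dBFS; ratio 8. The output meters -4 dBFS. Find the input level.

Before make-up, the level was -4 − 7 = -11 dBFS.
That's 1 dB above the -12 dBFS threshold.
Before 8:1 compression the overshoot was 1 × 8 = 8 dB, so input = -12 + 8 = -4 dBFS.

-4 dBFS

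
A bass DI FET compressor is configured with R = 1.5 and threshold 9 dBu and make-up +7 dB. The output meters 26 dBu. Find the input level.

Stripping the +7 dB make-up gives 19 dBu at the gain stage.
Post-compression overshoot = 19 − 9 = 10 dB.
Input overshoot = R × output overshoot = 15 dB → input = 9 + 15 = 24 dBu.

24 dBu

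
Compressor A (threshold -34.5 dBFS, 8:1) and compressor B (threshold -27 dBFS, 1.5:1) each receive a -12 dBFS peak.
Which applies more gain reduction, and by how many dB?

A: overshoot 22.5 dB → output overshoot 2.8125 dB → GR 19.6875 dB.
B: overshoot 15 dB → output overshoot 10 dB → GR 5 dB.
A reduces 14.6875 dB more.

A, by 14.6875 dB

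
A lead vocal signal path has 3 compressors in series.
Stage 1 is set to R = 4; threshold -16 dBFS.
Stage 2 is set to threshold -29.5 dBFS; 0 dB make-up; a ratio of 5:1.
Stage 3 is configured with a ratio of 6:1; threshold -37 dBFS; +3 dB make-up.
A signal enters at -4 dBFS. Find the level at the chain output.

Stage 1: 12 dB above -16 dBFS, reduced 4:1 to 3 dB above → -13 dBFS.
Stage 2: -13 dBFS is 16.5 dB over -29.5 dBFS; at 5:1 that becomes 3.3 dB over, giving -26.2 dBFS.
Stage 3: -26.2 dBFS is 10.8 dB over -37 dBFS; at 6:1 that becomes 1.8 dB over, giving -35.2 dBFS; +3 dB make-up → -32.2 dBFS.

-32.2 dBFS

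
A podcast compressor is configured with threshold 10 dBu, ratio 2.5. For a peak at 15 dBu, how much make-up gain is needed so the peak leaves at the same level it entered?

3 dB

Without make-up, output = threshold + overshoot/2.5 = 10 + 2 = 12 dBu.
Gap to target: 3 dB.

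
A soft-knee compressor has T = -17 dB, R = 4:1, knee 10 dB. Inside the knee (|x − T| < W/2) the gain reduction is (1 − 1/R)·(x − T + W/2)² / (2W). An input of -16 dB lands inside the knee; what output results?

-17.35 dB

x − T + W/2 = -16 − (-17) + 5 = 6.
GR = (1 − 1/4) × 6² / 20 = 0.75 × 36 / 20 = 1.35 dB.
Output = -16 − 1.35 = -17.35 dB.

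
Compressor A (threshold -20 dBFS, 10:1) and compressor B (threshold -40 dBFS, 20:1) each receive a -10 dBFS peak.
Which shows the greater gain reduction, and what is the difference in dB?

B, by 19.5 dB

A: GR = 10 − 10/10 = 9 dB.
B: GR = 30 − 30/20 = 28.5 dB.
Difference: 19.5 dB in favour of B.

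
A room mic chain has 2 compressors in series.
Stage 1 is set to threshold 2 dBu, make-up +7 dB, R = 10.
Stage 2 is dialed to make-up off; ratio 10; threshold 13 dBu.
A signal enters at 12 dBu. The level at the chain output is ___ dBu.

10 dBu

Stage 1: 12 dBu is 10 dB over 2 dBu; at 10:1 that becomes 1 dB over, giving 3 dBu; +7 dB make-up → 10 dBu.
Stage 2: below threshold (10 ≤ 13); passes unchanged; output 10 dBu.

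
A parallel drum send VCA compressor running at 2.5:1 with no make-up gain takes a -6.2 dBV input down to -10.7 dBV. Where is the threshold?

Gain reduction = -6.2 − (-10.7) = 4.5 dB; output overshoot = GR / (R − 1) = 4.5 / 1.5 = 3 dB.
Threshold = output − output overshoot = -10.7 − 3 = -13.7 dBV.

-13.7 dBV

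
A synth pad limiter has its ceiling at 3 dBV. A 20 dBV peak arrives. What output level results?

3 dBV

At ∞:1, everything above 3 dBV is held at the ceiling.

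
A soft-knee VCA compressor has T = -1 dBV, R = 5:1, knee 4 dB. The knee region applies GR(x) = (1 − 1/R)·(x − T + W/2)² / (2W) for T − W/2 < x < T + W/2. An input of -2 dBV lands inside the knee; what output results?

x − T + W/2 = -2 − (-1) + 2 = 1.
GR = (1 − 1/5) × 1² / 8 = 0.8 × 1 / 8 = 0.1 dB.
Output = -2 − 0.1 = -2.1 dBV.

-2.1 dBV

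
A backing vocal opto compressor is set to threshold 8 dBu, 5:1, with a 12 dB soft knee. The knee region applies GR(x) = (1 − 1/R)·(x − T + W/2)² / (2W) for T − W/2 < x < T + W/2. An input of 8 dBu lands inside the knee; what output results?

x − T + W/2 = 8 − 8 + 6 = 6.
GR = (1 − 1/5) × 6² / 24 = 0.8 × 36 / 24 = 1.2 dB.
Output = 8 − 1.2 = 6.8 dBu.

6.8 dBu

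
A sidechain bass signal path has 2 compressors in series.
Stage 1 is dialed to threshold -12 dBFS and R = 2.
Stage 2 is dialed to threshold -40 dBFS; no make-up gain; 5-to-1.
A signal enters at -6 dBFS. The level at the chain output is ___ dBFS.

Stage 1: overshoot 6 dB → 6/2 = 3 dB → -9 dBFS.
Stage 2: 31 dB above -40 dBFS, reduced 5:1 to 6.2 dB above → -33.8 dBFS.

-33.8 dBFS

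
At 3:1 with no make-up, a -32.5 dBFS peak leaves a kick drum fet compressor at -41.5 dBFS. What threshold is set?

-46 dBFS

Let T be the threshold. Output overshoot = (input overshoot)/R, so -41.5 − T = (-32.5 − T)/3.
3·(-41.5 − T) = -32.5 − T → 2·T = -124.5 − (-32.5) = -92.
T = -92/2 = -46 dBFS.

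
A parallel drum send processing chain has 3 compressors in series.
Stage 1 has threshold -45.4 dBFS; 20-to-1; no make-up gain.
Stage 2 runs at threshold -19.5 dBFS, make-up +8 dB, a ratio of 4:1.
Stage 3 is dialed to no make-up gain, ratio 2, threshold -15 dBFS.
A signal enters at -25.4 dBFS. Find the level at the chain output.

Stage 1: -25.4 dBFS is 20 dB over -45.4 dBFS; at 20:1 that becomes 1 dB over, giving -44.4 dBFS.
Stage 2: below threshold (-44.4 ≤ -19.5); passes unchanged; make-up brings it to -36.4 dBFS.
Stage 3: -36.4 dBFS ≤ -15 dBFS, so stage 3 doesn't engage; output -36.4 dBFS.

-36.4 dBFS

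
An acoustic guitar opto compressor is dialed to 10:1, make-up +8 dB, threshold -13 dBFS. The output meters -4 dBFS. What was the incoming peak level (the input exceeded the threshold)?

-3 dBFS

Before make-up, the level was -4 − 8 = -12 dBFS.
That's 1 dB above the -13 dBFS threshold.
Undo the ratio: input overshoot = 1 × 10 = 10 dB, giving input = -3 dBFS.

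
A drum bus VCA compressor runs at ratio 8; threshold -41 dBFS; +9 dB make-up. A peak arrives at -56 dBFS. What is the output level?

-56 dBFS is 15 dB below the -41 dBFS threshold, so no gain reduction is applied.
Make-up gain adds 9 dB: -56 + 9 = -47 dBFS.

-47 dBFS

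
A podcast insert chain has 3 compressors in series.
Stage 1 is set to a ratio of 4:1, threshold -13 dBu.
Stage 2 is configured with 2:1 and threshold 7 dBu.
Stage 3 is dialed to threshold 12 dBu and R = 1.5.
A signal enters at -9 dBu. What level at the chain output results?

-12 dBu

Stage 1: -9 dBu is 4 dB over -13 dBu; at 4:1 that becomes 1 dB over, giving -12 dBu.
Stage 2: -12 dBu ≤ 7 dBu, so stage 2 doesn't engage; output -12 dBu.
Stage 3: -12 dBu is at or below the 12 dBu threshold — no compression; output -12 dBu.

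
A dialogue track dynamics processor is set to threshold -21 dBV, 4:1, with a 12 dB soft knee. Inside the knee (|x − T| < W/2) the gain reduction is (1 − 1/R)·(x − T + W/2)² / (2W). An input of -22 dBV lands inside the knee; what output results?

x − T + W/2 = -22 − (-21) + 6 = 5.
GR = (1 − 1/4) × 5² / 24 = 0.75 × 25 / 24 = 0.78125 dB.
Output = -22 − 0.78125 = -22.78125 dBV.

-22.78125 dBV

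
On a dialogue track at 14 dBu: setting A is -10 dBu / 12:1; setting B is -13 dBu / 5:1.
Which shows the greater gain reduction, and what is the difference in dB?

A: overshoot 24 dB → output overshoot 2 dB → GR 22 dB.
B: overshoot 27 dB → output overshoot 5.4 dB → GR 21.6 dB.
A applies 0.4 dB more gain reduction.

A, by 0.4 dB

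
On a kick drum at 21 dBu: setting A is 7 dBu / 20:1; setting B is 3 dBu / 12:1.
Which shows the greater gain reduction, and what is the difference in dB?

A: GR = 14 − 14/20 = 13.3 dB.
B: GR = 18 − 18/12 = 16.5 dB.
B applies 3.2 dB more gain reduction.

B, by 3.2 dB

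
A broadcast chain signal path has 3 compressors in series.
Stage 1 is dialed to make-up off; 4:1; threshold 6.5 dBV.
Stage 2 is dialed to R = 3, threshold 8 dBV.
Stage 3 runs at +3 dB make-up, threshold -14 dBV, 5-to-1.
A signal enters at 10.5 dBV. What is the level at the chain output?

-6.7 dBV

Stage 1: 10.5 dBV is 4 dB over 6.5 dBV; at 4:1 that becomes 1 dB over, giving 7.5 dBV.
Stage 2: 7.5 dBV is at or below the 8 dBV threshold — no compression; output 7.5 dBV.
Stage 3: 21.5 dB above -14 dBV, reduced 5:1 to 4.3 dB above → -9.7 dBV; +3 dB make-up → -6.7 dBV.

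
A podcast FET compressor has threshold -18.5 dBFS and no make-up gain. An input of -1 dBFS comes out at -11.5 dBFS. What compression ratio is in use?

2.5:1

Input overshoot = -1 − (-18.5) = 17.5 dB; output overshoot = -11.5 − (-18.5) = 7 dB.
Ratio = 17.5 / 7 = 2.5.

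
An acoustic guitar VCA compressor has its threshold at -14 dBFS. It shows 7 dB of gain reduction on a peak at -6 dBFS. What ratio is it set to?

8:1

Input overshoot = -6 − (-14) = 8 dB.
Output overshoot = 8 − 7 = 1 dB.
Ratio = input overshoot / output overshoot = 8 / 1 = 8.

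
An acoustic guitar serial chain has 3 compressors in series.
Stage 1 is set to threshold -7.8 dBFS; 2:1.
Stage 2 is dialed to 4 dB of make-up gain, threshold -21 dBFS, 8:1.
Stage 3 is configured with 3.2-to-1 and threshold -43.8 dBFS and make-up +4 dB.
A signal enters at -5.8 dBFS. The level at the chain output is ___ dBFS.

Stage 1: 2 dB above -7.8 dBFS, reduced 2:1 to 1 dB above → -6.8 dBFS.
Stage 2: overshoot 14.2 dB → 14.2/8 = 1.775 dB → -19.225 dBFS; +4 dB make-up → -15.225 dBFS.
Stage 3: overshoot 28.575 dB → 28.575/3.2 = 8.929688 dB → -34.870312 dBFS; +4 dB make-up → -30.870313 dBFS.

-30.870313 dBFS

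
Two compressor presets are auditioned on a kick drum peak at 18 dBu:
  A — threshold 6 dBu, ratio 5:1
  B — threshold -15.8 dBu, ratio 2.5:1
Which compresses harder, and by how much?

B, by 10.68 dB

A: 12 dB over, compressed to 2.4 dB over, so 9.6 dB of GR.
B: 33.8 dB over, compressed to 13.52 dB over, so 20.28 dB of GR.
B reduces 10.68 dB more.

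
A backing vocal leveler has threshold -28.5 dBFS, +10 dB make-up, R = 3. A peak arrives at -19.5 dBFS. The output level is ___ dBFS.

-15.5 dBFS

The input is 9 dB above the -28.5 dBFS threshold.
3:1 compression reduces that to 9/3 = 3 dB over.
So the level is -28.5 + 3 = -25.5 dBFS; make-up adds 10 dB, giving -15.5 dBFS.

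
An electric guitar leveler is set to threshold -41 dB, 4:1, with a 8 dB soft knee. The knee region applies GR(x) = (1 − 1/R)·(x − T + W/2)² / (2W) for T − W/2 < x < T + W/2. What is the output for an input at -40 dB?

-41.171875 dB

x − T + W/2 = -40 − (-41) + 4 = 5.
GR = (1 − 1/4) × 5² / 16 = 0.75 × 25 / 16 = 1.171875 dB.
Output = -40 − 1.171875 = -41.171875 dB.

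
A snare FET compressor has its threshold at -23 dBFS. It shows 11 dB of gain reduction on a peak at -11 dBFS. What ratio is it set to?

Input overshoot = -11 − (-23) = 12 dB.
Output overshoot = 12 − 11 = 1 dB.
Ratio = input overshoot / output overshoot = 12 / 1 = 12.

12:1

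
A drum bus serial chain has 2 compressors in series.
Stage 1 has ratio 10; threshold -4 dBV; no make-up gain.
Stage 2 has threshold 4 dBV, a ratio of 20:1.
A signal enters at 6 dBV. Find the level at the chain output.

-3 dBV

Stage 1: 10 dB above -4 dBV, reduced 10:1 to 1 dB above → -3 dBV.
Stage 2: -3 dBV ≤ 4 dBV, so stage 2 doesn't engage; output -3 dBV.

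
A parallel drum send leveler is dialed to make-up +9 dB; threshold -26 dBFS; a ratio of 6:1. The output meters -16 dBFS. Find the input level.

Stripping the +9 dB make-up gives -25 dBFS at the gain stage.
Post-compression overshoot = -25 − (-26) = 1 dB.
Undo the ratio: input overshoot = 1 × 6 = 6 dB, giving input = -20 dBFS.

-20 dBFS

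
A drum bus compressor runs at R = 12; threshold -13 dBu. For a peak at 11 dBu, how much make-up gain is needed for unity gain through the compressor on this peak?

Overshoot 24 dB → 24/12 = 2 dB after compression, so the compressed level is -13 + 2 = -11 dBu.
Make-up = target − compressed = 11 − (-11) = 22 dB.

22 dB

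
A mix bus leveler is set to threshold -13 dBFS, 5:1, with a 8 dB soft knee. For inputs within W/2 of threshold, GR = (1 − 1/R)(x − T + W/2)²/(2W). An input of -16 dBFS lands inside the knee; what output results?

-16.05 dBFS

x − T + W/2 = -16 − (-13) + 4 = 1.
GR = (1 − 1/5) × 1² / 16 = 0.8 × 1 / 16 = 0.05 dB.
Output = -16 − 0.05 = -16.05 dBFS.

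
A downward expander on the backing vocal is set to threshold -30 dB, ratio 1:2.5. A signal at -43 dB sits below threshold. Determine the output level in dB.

-62.5 dB

Undershoot = (-30) − (-43) = 13 dB.
At 1:2.5, that expands to 32.5 dB under threshold.
Output = -30 − 32.5 = -62.5 dB.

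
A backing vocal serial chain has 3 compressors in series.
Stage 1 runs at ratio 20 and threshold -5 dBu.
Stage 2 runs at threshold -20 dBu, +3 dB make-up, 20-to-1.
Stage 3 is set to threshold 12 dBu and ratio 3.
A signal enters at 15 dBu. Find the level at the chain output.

-16.2 dBu

Stage 1: overshoot 20 dB → 20/20 = 1 dB → -4 dBu.
Stage 2: -4 dBu is 16 dB over -20 dBu; at 20:1 that becomes 0.8 dB over, giving -19.2 dBu; +3 dB make-up → -16.2 dBu.
Stage 3: below threshold (-16.2 ≤ 12); passes unchanged; output -16.2 dBu.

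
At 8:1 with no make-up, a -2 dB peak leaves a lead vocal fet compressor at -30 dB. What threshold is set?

Gain reduction = -2 − (-30) = 28 dB; output overshoot = GR / (R − 1) = 28 / 7 = 4 dB.
Threshold = output − output overshoot = -30 − 4 = -34 dB.

-34 dB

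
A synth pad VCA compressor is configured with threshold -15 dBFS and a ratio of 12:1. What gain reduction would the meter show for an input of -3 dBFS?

-3 dBFS exceeds the threshold by 12 dB.
At 12:1, output sits 12/12 = 1 dB above threshold.
So the signal is attenuated by 12 − 1 = 11 dB.

11 dB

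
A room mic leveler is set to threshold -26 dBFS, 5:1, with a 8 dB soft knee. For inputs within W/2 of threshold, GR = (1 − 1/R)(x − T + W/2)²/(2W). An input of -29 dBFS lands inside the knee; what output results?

-29.05 dBFS

x − T + W/2 = -29 − (-26) + 4 = 1.
GR = (1 − 1/5) × 1² / 16 = 0.8 × 1 / 16 = 0.05 dB.
Output = -29 − 0.05 = -29.05 dBFS.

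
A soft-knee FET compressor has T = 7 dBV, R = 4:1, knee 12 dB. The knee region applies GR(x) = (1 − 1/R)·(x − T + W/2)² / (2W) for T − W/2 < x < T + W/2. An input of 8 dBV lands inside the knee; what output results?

6.46875 dBV

x − T + W/2 = 8 − 7 + 6 = 7.
GR = (1 − 1/4) × 7² / 24 = 0.75 × 49 / 24 = 1.53125 dB.
Output = 8 − 1.53125 = 6.46875 dBV.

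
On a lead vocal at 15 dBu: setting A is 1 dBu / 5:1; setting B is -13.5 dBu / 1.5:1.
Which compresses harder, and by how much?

A: 14 dB over, compressed to 2.8 dB over, so 11.2 dB of GR.
B: 28.5 dB over, compressed to 19 dB over, so 9.5 dB of GR.
A reduces 1.7 dB more.

A, by 1.7 dB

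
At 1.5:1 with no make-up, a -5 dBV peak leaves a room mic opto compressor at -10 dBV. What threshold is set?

Let T be the threshold. Output overshoot = (input overshoot)/R, so -10 − T = (-5 − T)/1.5.
1.5·(-10 − T) = -5 − T → 0.5·T = -15 − (-5) = -10.
T = -10/0.5 = -20 dBV.

-20 dBV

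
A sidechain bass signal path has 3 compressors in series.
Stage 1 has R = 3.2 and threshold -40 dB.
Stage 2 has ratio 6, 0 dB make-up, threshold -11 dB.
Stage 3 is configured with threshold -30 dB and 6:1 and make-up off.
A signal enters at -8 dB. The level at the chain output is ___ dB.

-30 dB

Stage 1: overshoot 32 dB → 32/3.2 = 10 dB → -30 dB.
Stage 2: below threshold (-30 ≤ -11); passes unchanged; output -30 dB.
Stage 3: -30 dB is at or below the -30 dB threshold — no compression; output -30 dB.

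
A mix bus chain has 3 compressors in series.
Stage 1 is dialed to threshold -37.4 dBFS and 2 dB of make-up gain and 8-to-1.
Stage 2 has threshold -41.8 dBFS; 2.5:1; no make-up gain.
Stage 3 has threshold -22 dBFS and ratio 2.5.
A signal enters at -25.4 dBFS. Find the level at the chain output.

Stage 1: 12 dB above -37.4 dBFS, reduced 8:1 to 1.5 dB above → -35.9 dBFS; +2 dB make-up → -33.9 dBFS.
Stage 2: 7.9 dB above -41.8 dBFS, reduced 2.5:1 to 3.16 dB above → -38.64 dBFS.
Stage 3: -38.64 dBFS ≤ -22 dBFS, so stage 3 doesn't engage; output -38.64 dBFS.

-38.64 dBFS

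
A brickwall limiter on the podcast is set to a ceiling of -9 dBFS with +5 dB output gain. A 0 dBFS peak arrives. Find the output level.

-4 dBFS

The limiter clamps the peak to its -9 dBFS ceiling.
Output gain then adds 5 dB: -9 + 5 = -4 dBFS.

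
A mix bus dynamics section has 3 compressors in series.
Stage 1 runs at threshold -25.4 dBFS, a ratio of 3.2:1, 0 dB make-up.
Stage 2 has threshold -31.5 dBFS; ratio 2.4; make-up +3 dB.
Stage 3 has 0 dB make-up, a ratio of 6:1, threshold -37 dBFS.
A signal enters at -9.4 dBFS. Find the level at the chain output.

-34.8125 dBFS

Stage 1: -9.4 dBFS is 16 dB over -25.4 dBFS; at 3.2:1 that becomes 5 dB over, giving -20.4 dBFS.
Stage 2: 11.1 dB above -31.5 dBFS, reduced 2.4:1 to 4.625 dB above → -26.875 dBFS; +3 dB make-up → -23.875 dBFS.
Stage 3: -23.875 dBFS is 13.125 dB over -37 dBFS; at 6:1 that becomes 2.1875 dB over, giving -34.8125 dBFS.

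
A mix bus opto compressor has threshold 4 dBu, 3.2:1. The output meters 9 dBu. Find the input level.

Post-compression overshoot = 9 − 4 = 5 dB.
Undo the ratio: input overshoot = 5 × 3.2 = 16 dB, giving input = 20 dBu.

20 dBu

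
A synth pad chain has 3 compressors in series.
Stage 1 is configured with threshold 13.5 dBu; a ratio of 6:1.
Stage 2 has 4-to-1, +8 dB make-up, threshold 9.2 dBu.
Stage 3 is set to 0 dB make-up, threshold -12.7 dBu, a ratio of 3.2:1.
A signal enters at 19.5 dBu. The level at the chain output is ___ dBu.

Stage 1: 6 dB above 13.5 dBu, reduced 6:1 to 1 dB above → 14.5 dBu.
Stage 2: 5.3 dB above 9.2 dBu, reduced 4:1 to 1.325 dB above → 10.525 dBu; +8 dB make-up → 18.525 dBu.
Stage 3: 18.525 dBu is 31.225 dB over -12.7 dBu; at 3.2:1 that becomes 9.757812 dB over, giving -2.942188 dBu.

-2.942188 dBu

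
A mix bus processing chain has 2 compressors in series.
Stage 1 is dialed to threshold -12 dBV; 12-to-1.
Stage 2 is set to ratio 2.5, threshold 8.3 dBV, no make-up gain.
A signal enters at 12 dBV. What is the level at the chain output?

-10 dBV

Stage 1: 24 dB above -12 dBV, reduced 12:1 to 2 dB above → -10 dBV.
Stage 2: below threshold (-10 ≤ 8.3); passes unchanged; output -10 dBV.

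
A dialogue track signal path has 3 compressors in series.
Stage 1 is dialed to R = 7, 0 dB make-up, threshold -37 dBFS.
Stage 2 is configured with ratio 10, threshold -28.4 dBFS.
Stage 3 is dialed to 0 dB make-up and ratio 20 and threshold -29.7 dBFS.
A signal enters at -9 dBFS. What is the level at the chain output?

Stage 1: 28 dB above -37 dBFS, reduced 7:1 to 4 dB above → -33 dBFS.
Stage 2: -33 dBFS is at or below the -28.4 dBFS threshold — no compression; output -33 dBFS.
Stage 3: below threshold (-33 ≤ -29.7); passes unchanged; output -33 dBFS.

-33 dBFS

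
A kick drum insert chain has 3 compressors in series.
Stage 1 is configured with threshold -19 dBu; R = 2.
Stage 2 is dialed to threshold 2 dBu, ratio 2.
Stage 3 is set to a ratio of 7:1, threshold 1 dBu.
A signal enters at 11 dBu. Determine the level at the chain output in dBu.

Stage 1: overshoot 30 dB → 30/2 = 15 dB → -4 dBu.
Stage 2: -4 dBu ≤ 2 dBu, so stage 2 doesn't engage; output -4 dBu.
Stage 3: below threshold (-4 ≤ 1); passes unchanged; output -4 dBu.

-4 dBu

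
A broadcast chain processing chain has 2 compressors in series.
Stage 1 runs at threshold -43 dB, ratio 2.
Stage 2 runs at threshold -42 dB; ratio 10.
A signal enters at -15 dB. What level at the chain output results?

Stage 1: overshoot 28 dB → 28/2 = 14 dB → -29 dB.
Stage 2: overshoot 13 dB → 13/10 = 1.3 dB → -40.7 dB.

-40.7 dB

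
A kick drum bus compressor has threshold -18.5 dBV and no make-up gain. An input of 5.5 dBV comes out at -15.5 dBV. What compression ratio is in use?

8:1

Input overshoot = 5.5 − (-18.5) = 24 dB; output overshoot = -15.5 − (-18.5) = 3 dB.
Ratio = 24 / 3 = 8.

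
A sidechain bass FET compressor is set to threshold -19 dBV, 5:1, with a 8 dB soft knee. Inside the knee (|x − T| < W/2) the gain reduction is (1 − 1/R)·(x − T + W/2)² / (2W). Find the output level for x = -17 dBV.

-18.8 dBV

x − T + W/2 = -17 − (-19) + 4 = 6.
GR = (1 − 1/5) × 6² / 16 = 0.8 × 36 / 16 = 1.8 dB.
Output = -17 − 1.8 = -18.8 dBV.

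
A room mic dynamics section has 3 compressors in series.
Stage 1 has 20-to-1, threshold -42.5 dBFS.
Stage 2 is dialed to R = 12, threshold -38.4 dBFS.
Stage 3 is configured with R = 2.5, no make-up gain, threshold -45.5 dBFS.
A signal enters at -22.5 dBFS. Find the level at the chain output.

Stage 1: 20 dB above -42.5 dBFS, reduced 20:1 to 1 dB above → -41.5 dBFS.
Stage 2: -41.5 dBFS ≤ -38.4 dBFS, so stage 2 doesn't engage; output -41.5 dBFS.
Stage 3: 4 dB above -45.5 dBFS, reduced 2.5:1 to 1.6 dB above → -43.9 dBFS.

-43.9 dBFS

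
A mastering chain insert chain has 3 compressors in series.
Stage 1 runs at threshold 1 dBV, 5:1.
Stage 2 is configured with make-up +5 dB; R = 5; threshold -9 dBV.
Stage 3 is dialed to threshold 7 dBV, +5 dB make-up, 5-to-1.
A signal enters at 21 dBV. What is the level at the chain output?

3.8 dBV

Stage 1: overshoot 20 dB → 20/5 = 4 dB → 5 dBV.
Stage 2: overshoot 14 dB → 14/5 = 2.8 dB → -6.2 dBV; +5 dB make-up → -1.2 dBV.
Stage 3: -1.2 dBV ≤ 7 dBV, so stage 3 doesn't engage; make-up brings it to 3.8 dBV.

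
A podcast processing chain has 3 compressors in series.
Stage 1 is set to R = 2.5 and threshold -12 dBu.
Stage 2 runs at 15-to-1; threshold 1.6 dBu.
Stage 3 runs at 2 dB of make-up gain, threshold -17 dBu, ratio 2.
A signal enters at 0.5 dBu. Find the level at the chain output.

-10 dBu

Stage 1: 12.5 dB above -12 dBu, reduced 2.5:1 to 5 dB above → -7 dBu.
Stage 2: below threshold (-7 ≤ 1.6); passes unchanged; output -7 dBu.
Stage 3: -7 dBu is 10 dB over -17 dBu; at 2:1 that becomes 5 dB over, giving -12 dBu; +2 dB make-up → -10 dBu.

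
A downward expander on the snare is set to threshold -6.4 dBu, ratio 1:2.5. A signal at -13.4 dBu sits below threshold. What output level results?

-23.9 dBu

Below threshold, a 1:2.5 expander applies gain = (2.5−1)×(T − x) of attenuation.
(2.5−1) × 7 = 10.5 dB, so output = -13.4 − 10.5 = -23.9 dBu.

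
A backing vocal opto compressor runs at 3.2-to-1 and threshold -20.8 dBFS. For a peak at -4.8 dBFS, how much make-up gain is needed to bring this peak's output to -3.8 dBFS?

12 dB

Without make-up, output = threshold + overshoot/3.2 = -20.8 + 5 = -15.8 dBFS.
Gap to target: 12 dB.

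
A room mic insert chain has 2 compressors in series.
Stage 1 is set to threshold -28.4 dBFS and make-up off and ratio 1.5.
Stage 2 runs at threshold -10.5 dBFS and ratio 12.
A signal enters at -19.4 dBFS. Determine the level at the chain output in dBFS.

Stage 1: -19.4 dBFS is 9 dB over -28.4 dBFS; at 1.5:1 that becomes 6 dB over, giving -22.4 dBFS.
Stage 2: -22.4 dBFS ≤ -10.5 dBFS, so stage 2 doesn't engage; output -22.4 dBFS.

-22.4 dBFS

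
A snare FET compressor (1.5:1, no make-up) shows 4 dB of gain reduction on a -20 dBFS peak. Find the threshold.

Let T be the threshold. Output overshoot = (input overshoot)/R, so -24 − T = (-20 − T)/1.5.
1.5·(-24 − T) = -20 − T → 0.5·T = -36 − (-20) = -16.
T = -16/0.5 = -32 dBFS.

-32 dBFS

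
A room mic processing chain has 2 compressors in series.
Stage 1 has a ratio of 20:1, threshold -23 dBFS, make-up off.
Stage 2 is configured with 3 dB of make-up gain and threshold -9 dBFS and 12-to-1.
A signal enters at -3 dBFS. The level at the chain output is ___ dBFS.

Stage 1: overshoot 20 dB → 20/20 = 1 dB → -22 dBFS.
Stage 2: -22 dBFS ≤ -9 dBFS, so stage 2 doesn't engage; make-up brings it to -19 dBFS.

-19 dBFS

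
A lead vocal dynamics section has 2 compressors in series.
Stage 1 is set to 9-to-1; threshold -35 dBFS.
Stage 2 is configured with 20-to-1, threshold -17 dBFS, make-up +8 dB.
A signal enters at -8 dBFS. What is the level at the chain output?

Stage 1: overshoot 27 dB → 27/9 = 3 dB → -32 dBFS.
Stage 2: below threshold (-32 ≤ -17); passes unchanged; make-up brings it to -24 dBFS.

-24 dBFS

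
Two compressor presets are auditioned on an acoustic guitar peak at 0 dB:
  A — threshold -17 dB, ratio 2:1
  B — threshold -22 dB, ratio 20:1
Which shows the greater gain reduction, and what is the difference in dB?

B, by 12.4 dB

A: overshoot 17 dB → output overshoot 8.5 dB → GR 8.5 dB.
B: overshoot 22 dB → output overshoot 1.1 dB → GR 20.9 dB.
B applies 12.4 dB more gain reduction.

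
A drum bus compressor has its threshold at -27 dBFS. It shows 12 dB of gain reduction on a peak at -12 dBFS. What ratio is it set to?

5:1

Input overshoot = -12 − (-27) = 15 dB.
Output overshoot = 15 − 12 = 3 dB.
Ratio = input overshoot / output overshoot = 15 / 3 = 5.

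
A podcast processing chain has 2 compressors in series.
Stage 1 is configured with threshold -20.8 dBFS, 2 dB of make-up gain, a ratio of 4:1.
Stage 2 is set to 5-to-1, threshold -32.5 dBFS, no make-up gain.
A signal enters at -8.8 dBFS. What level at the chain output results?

Stage 1: overshoot 12 dB → 12/4 = 3 dB → -17.8 dBFS; +2 dB make-up → -15.8 dBFS.
Stage 2: -15.8 dBFS is 16.7 dB over -32.5 dBFS; at 5:1 that becomes 3.34 dB over, giving -29.16 dBFS.

-29.16 dBFS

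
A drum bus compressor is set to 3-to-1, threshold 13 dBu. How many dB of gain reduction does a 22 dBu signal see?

6 dB

22 dBu exceeds the threshold by 9 dB.
After 3:1 compression the overshoot becomes 9/3 = 3 dB.
Gain reduction = 9 − 3 = 6 dB.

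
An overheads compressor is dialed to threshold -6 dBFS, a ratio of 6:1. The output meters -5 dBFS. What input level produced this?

The compressed level sits -5 − (-6) = 1 dB over threshold.
Input overshoot = R × output overshoot = 6 dB → input = -6 + 6 = 0 dBFS.

0 dBFS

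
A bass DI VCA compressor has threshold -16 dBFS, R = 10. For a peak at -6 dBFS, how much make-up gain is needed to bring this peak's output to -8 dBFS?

Without make-up, output = threshold + overshoot/10 = -16 + 1 = -15 dBFS.
Gap to target: 7 dB.

7 dB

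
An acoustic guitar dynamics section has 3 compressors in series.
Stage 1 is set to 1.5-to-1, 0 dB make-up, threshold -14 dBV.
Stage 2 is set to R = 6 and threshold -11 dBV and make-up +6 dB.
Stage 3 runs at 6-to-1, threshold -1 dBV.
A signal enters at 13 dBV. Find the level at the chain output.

Stage 1: 13 dBV is 27 dB over -14 dBV; at 1.5:1 that becomes 18 dB over, giving 4 dBV.
Stage 2: 4 dBV is 15 dB over -11 dBV; at 6:1 that becomes 2.5 dB over, giving -8.5 dBV; +6 dB make-up → -2.5 dBV.
Stage 3: -2.5 dBV ≤ -1 dBV, so stage 3 doesn't engage; output -2.5 dBV.

-2.5 dBV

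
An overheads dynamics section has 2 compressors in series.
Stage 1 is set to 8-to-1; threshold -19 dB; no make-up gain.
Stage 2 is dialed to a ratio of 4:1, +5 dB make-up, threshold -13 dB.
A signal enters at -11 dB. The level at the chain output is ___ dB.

-13 dB

Stage 1: -11 dB is 8 dB over -19 dB; at 8:1 that becomes 1 dB over, giving -18 dB.
Stage 2: -18 dB ≤ -13 dB, so stage 2 doesn't engage; make-up brings it to -13 dB.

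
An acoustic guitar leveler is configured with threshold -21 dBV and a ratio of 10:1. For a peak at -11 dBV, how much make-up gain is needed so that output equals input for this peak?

Overshoot 10 dB → 10/10 = 1 dB after compression, so the compressed level is -21 + 1 = -20 dBV.
Make-up = target − compressed = -11 − (-20) = 9 dB.

9 dB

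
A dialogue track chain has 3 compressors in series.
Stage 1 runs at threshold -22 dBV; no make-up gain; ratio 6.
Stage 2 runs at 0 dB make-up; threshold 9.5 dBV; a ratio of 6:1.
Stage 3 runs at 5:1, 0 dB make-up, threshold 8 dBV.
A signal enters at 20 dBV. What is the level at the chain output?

-15 dBV

Stage 1: overshoot 42 dB → 42/6 = 7 dB → -15 dBV.
Stage 2: below threshold (-15 ≤ 9.5); passes unchanged; output -15 dBV.
Stage 3: below threshold (-15 ≤ 8); passes unchanged; output -15 dBV.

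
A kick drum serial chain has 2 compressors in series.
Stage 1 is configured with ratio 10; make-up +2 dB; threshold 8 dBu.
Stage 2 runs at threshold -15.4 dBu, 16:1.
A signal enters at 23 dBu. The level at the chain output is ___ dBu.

-13.71875 dBu

Stage 1: overshoot 15 dB → 15/10 = 1.5 dB → 9.5 dBu; +2 dB make-up → 11.5 dBu.
Stage 2: 26.9 dB above -15.4 dBu, reduced 16:1 to 1.68125 dB above → -13.71875 dBu.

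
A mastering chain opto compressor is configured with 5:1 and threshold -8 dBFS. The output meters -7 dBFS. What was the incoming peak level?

-3 dBFS

That's 1 dB above the -8 dBFS threshold.
Before 5:1 compression the overshoot was 1 × 5 = 5 dB, so input = -8 + 5 = -3 dBFS.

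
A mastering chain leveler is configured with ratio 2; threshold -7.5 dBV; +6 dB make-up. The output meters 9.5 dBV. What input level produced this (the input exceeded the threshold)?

Before make-up, the level was 9.5 − 6 = 3.5 dBV.
That's 11 dB above the -7.5 dBV threshold.
Before 2:1 compression the overshoot was 11 × 2 = 22 dB, so input = -7.5 + 22 = 14.5 dBV.

14.5 dBV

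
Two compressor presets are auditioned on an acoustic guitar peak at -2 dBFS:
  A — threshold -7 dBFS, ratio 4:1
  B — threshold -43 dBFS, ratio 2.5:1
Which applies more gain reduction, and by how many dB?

A: GR = 5 − 5/4 = 3.75 dB.
B: GR = 41 − 41/2.5 = 24.6 dB.
B reduces 20.85 dB more.

B, by 20.85 dB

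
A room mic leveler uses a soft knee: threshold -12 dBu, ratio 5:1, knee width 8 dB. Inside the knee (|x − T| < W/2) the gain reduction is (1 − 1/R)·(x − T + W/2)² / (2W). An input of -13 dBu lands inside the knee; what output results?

x − T + W/2 = -13 − (-12) + 4 = 3.
GR = (1 − 1/5) × 3² / 16 = 0.8 × 9 / 16 = 0.45 dB.
Output = -13 − 0.45 = -13.45 dBu.

-13.45 dBu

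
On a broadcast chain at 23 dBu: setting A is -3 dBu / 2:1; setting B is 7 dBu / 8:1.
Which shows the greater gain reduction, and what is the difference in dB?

B, by 1 dB

A: 26 dB over, compressed to 13 dB over, so 13 dB of GR.
B: 16 dB over, compressed to 2 dB over, so 14 dB of GR.
B reduces 1 dB more.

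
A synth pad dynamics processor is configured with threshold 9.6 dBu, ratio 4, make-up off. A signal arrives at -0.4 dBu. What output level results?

-0.4 dBu is 10 dB below the 9.6 dBu threshold, so no gain reduction is applied.
Output = input = -0.4 dBu.

-0.4 dBu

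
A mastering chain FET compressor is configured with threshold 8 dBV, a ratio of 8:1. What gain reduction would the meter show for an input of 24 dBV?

The signal is 16 dB above threshold.
After 8:1 compression the overshoot becomes 16/8 = 2 dB.
Gain reduction = 16 − 2 = 14 dB.

14 dB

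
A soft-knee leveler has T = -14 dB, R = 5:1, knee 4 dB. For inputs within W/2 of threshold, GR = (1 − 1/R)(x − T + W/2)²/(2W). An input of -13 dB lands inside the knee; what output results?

x − T + W/2 = -13 − (-14) + 2 = 3.
GR = (1 − 1/5) × 3² / 8 = 0.8 × 9 / 8 = 0.9 dB.
Output = -13 − 0.9 = -13.9 dB.

-13.9 dB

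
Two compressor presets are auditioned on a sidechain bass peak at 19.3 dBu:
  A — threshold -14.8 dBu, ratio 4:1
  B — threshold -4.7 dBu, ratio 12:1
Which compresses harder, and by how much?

A, by 3.575 dB

A: GR = 34.1 − 34.1/4 = 25.575 dB.
B: GR = 24 − 24/12 = 22 dB.
A reduces 3.575 dB more.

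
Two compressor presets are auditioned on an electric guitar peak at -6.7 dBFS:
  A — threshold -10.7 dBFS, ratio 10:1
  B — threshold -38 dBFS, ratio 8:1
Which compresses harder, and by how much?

B, by 23.7875 dB

A: GR = 4 − 4/10 = 3.6 dB.
B: GR = 31.3 − 31.3/8 = 27.3875 dB.
Difference: 23.7875 dB in favour of B.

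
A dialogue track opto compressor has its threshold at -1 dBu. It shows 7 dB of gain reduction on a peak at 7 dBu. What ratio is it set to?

8:1

Input overshoot = 7 − (-1) = 8 dB.
Output overshoot = 8 − 7 = 1 dB.
Ratio = input overshoot / output overshoot = 8 / 1 = 8.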